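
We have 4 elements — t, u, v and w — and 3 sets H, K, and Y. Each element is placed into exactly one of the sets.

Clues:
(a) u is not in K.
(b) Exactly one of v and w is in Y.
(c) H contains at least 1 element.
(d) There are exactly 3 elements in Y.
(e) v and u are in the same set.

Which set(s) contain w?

w: H

From (a): u ∉ K.
(e): v matches u: v ∉ K.
Suppose w ∉ H: no assignment then satisfies all the clues, so w ∈ H.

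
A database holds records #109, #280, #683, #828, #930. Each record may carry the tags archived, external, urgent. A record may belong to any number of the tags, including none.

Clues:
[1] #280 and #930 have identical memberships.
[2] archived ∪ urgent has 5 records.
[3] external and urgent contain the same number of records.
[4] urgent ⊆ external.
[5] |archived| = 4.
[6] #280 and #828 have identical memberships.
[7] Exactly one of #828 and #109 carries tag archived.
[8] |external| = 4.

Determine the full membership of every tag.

archived = {#280, #683, #828, #930}; external = {#109, #280, #828, #930}; urgent = {#109, #280, #828, #930}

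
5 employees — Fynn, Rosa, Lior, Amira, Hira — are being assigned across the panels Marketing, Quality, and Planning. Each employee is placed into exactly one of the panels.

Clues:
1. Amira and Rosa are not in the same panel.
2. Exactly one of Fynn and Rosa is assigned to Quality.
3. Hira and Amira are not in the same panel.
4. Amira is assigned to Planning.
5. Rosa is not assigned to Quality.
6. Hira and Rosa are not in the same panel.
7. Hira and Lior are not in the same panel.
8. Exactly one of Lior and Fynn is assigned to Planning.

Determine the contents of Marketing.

From (4): Amira ∈ Planning.
From (5): Rosa ∉ Quality.
(1): Rosa ∉ Planning.
(2) (exactly one): Fynn ∈ Quality.
(3): Hira ∉ Planning.
(8) (exactly one): Lior ∈ Planning.
Only one panel left: Rosa ∈ Marketing.
(6): Hira ∉ Marketing.
Only one panel left: Hira ∈ Quality.

Marketing = {Rosa}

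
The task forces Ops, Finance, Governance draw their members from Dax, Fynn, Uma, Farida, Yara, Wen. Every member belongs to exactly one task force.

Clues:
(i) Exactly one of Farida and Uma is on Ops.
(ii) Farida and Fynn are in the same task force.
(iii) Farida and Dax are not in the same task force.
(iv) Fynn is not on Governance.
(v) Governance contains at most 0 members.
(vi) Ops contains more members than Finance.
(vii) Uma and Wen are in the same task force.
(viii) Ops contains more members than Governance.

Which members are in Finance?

Finance = {Farida, Fynn}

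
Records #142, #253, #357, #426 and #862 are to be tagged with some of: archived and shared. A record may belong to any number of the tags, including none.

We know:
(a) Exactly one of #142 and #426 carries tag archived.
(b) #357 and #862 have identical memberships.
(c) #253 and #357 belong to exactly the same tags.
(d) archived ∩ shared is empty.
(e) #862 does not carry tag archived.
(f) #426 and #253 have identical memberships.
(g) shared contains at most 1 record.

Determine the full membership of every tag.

archived = {#142}; shared = {}

From (e): #862 ∉ archived.
(b): #357 matches #862: #357 ∉ archived.
(c): #253 matches #357: #253 ∉ archived.
(f): #426 matches #253: #426 ∉ archived.
(a) (exactly one): #142 ∈ archived.
(d) (disjoint): #142 ∉ shared.
Suppose #253 ∈ shared: no assignment then satisfies all the clues, so #253 ∉ shared.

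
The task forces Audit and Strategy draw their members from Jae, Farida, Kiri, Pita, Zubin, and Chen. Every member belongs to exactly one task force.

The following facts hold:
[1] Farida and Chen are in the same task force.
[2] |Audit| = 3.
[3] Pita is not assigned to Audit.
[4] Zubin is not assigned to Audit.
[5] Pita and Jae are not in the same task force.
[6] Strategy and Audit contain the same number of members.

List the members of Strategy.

Strategy = {Kiri, Pita, Zubin}

From (3): Pita ∉ Audit.
From (4): Zubin ∉ Audit.
Only one task force left: Pita ∈ Strategy.
Only one task force left: Zubin ∈ Strategy.
(5): Jae ∉ Strategy.
Only one task force left: Jae ∈ Audit.
Suppose Farida ∈ Strategy: no assignment then satisfies all the clues, so Farida ∉ Strategy.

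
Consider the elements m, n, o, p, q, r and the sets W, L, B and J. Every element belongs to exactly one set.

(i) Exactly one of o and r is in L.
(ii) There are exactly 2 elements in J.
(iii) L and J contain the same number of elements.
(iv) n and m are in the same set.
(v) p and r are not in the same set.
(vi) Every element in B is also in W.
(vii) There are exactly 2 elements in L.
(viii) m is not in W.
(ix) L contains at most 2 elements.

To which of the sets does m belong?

m: J

From (viii): m ∉ W.
(iv): n matches m: n ∉ W.
(vi) contrapositive: m ∉ B.
(vi) contrapositive: n ∉ B.
Suppose m ∈ L: no assignment then satisfies all the clues, so m ∉ L.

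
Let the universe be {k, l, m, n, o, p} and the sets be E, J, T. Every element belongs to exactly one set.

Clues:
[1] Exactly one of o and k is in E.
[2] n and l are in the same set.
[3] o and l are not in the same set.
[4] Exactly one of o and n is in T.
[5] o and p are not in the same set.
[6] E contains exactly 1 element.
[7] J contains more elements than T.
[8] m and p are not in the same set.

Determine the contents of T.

T = {m, o}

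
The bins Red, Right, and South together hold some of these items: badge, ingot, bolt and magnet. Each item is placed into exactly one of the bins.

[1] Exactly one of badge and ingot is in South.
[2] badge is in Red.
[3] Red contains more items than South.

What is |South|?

1

From (2): badge ∈ Red.
(1) (exactly one): ingot ∈ South.
Suppose bolt ∈ South: no assignment then satisfies all the clues, so bolt ∉ South.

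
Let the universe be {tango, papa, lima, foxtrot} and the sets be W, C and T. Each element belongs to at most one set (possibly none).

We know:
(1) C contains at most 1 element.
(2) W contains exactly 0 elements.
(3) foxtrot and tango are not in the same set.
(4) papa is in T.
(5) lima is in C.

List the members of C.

From (4): papa ∈ T.
From (5): lima ∈ C.
(1): C already has 1, so the rest are out.
(2): W already has 0, so the rest are out.

C = {lima}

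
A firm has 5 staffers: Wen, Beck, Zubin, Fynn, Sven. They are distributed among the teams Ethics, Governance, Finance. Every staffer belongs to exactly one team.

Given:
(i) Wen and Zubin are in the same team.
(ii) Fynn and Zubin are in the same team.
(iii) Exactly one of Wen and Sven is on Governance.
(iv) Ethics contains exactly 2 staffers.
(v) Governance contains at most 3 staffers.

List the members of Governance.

Governance = {Fynn, Wen, Zubin}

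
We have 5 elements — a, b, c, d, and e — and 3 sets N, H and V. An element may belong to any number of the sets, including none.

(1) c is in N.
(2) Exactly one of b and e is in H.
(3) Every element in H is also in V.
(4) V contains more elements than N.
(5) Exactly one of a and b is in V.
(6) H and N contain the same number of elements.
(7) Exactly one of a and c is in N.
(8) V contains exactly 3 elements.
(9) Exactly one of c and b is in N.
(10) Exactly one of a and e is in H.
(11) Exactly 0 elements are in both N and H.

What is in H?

H = {e}

From (1): c ∈ N.
(7) (exactly one): a ∉ N.
(9) (exactly one): b ∉ N.
Suppose a ∈ H: no assignment then satisfies all the clues, so a ∉ H.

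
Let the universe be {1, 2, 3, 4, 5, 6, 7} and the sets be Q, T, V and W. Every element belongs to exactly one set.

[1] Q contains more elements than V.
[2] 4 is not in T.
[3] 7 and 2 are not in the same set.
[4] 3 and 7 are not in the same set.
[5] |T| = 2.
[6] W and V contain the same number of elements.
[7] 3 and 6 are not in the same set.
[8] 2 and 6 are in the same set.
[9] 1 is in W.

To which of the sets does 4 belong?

4: Q

From (2): 4 ∉ T.
From (9): 1 ∈ W.
Suppose 4 ∉ Q: no assignment then satisfies all the clues, so 4 ∈ Q.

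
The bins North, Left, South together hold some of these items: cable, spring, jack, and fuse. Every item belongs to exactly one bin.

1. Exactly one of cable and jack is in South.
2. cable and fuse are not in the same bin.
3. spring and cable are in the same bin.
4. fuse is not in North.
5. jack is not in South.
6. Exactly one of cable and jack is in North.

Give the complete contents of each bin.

North = {jack}; Left = {fuse}; South = {cable, spring}

From (4): fuse ∉ North.
From (5): jack ∉ South.
(1) (exactly one): cable ∈ South.
(2): fuse ∉ South.
(3): spring matches cable: spring ∉ North.
(3): spring matches cable: spring ∉ Left.
(3): spring matches cable: spring ∈ South.
(6) (exactly one): jack ∈ North.
Only one bin left: fuse ∈ Left.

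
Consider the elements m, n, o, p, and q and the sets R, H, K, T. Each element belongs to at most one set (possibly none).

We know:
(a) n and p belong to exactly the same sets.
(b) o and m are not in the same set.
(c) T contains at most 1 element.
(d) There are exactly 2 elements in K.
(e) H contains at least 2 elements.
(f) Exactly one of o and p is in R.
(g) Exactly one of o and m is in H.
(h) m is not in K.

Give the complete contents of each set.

R = {o}; H = {m, q}; K = {n, p}; T = {}

From (h): m ∉ K.
Suppose m ∈ R: no assignment then satisfies all the clues, so m ∉ R.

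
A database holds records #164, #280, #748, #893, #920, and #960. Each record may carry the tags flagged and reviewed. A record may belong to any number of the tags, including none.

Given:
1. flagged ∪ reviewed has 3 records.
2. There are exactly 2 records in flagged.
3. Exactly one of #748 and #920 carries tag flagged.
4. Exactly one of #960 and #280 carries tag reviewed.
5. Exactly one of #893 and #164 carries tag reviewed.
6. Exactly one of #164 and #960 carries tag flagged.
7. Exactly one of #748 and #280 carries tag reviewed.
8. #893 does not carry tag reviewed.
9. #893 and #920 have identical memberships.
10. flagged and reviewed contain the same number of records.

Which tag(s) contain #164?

#164: flagged, reviewed

From (8): #893 ∉ reviewed.
(5) (exactly one): #164 ∈ reviewed.
(9): #920 matches #893: #920 ∉ reviewed.
Suppose #164 ∉ flagged: no assignment then satisfies all the clues, so #164 ∈ flagged.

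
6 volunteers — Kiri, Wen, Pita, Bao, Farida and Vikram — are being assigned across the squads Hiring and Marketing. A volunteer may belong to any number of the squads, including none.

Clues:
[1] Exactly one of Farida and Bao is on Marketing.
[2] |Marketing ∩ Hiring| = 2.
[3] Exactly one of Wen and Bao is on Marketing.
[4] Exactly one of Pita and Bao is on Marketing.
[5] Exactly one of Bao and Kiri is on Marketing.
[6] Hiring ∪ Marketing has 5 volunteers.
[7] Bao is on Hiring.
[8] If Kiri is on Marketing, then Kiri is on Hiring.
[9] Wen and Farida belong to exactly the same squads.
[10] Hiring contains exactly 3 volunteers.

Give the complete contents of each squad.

Hiring = {Bao, Kiri, Pita}; Marketing = {Farida, Kiri, Pita, Wen}

From (7): Bao ∈ Hiring.
Suppose Kiri ∉ Hiring: no assignment then satisfies all the clues, so Kiri ∈ Hiring.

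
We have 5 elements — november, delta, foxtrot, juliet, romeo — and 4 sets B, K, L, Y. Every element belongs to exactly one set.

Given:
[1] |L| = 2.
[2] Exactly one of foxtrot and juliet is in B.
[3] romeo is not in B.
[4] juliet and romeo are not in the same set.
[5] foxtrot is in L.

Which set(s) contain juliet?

juliet: B

From (3): romeo ∉ B.
From (5): foxtrot ∈ L.
(2) (exactly one): juliet ∈ B.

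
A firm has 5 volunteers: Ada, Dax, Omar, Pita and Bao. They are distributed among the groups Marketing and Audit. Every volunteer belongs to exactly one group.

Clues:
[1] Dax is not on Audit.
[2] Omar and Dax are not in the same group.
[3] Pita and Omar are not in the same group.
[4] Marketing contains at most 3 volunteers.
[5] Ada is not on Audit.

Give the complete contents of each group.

Marketing = {Ada, Dax, Pita}; Audit = {Bao, Omar}

From (1): Dax ∉ Audit.
From (5): Ada ∉ Audit.
Only one group left: Ada ∈ Marketing.
Only one group left: Dax ∈ Marketing.
(2): Omar ∉ Marketing.
Only one group left: Omar ∈ Audit.
(3): Pita ∉ Audit.
Only one group left: Pita ∈ Marketing.
(4): Marketing already has 3, so the rest are out.
Only one group left: Bao ∈ Audit.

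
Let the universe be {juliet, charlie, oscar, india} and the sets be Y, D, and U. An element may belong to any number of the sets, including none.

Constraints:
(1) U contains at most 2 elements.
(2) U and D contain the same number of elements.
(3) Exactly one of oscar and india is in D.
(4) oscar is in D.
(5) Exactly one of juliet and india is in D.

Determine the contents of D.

From (4): oscar ∈ D.
(3) (exactly one): india ∉ D.
(5) (exactly one): juliet ∈ D.
Suppose charlie ∈ D: no assignment then satisfies all the clues, so charlie ∉ D.

D = {juliet, oscar}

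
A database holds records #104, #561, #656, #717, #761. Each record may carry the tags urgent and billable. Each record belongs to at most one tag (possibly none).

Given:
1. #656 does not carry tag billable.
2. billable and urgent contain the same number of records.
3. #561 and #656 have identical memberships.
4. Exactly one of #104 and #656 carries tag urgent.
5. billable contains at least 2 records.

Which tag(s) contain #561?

From (1): #656 ∉ billable.
(3): #561 matches #656: #561 ∉ billable.
Suppose #561 ∉ urgent: no assignment then satisfies all the clues, so #561 ∈ urgent.

#561: urgent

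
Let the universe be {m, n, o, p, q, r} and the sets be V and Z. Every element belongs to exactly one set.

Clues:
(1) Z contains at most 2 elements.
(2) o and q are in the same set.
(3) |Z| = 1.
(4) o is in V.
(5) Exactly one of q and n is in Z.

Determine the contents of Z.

From (4): o ∈ V.
(2): q matches o: q ∈ V.
(5) (exactly one): n ∈ Z.
(3): Z already has 1, so the rest are out.
Only one set left: m ∈ V.
Only one set left: p ∈ V.
Only one set left: r ∈ V.

Z = {n}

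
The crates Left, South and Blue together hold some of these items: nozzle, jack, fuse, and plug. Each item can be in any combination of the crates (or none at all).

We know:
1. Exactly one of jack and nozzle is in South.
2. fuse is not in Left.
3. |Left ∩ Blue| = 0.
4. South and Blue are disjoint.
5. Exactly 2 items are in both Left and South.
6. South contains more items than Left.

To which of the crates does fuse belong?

fuse: South

From (2): fuse ∉ Left.
Suppose fuse ∉ South: no assignment then satisfies all the clues, so fuse ∈ South.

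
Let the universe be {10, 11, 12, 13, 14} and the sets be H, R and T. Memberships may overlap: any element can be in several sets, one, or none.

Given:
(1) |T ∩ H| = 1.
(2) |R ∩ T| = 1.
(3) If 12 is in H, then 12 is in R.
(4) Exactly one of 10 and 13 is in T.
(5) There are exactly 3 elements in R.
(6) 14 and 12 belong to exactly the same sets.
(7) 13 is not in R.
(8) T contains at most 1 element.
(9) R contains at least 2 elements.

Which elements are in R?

R = {10, 12, 14}

From (7): 13 ∉ R.
Suppose 10 ∉ R: no assignment then satisfies all the clues, so 10 ∈ R.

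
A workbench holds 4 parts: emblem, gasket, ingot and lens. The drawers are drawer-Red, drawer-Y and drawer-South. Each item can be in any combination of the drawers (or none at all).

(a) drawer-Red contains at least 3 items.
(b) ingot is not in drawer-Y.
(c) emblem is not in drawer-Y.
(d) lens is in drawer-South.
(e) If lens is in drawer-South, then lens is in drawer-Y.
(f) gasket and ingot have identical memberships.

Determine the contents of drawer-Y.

drawer-Y = {lens}

From (b): ingot ∉ drawer-Y.
From (c): emblem ∉ drawer-Y.
From (d): lens ∈ drawer-South.
(e): lens ∈ drawer-Y.
(f): gasket matches ingot: gasket ∉ drawer-Y.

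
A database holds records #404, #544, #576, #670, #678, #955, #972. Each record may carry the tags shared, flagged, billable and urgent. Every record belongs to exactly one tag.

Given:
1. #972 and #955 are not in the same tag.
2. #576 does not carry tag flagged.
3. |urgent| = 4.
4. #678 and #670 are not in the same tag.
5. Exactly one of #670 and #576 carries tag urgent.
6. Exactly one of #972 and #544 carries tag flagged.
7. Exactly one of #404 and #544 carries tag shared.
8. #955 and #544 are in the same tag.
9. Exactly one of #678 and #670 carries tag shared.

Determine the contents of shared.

shared = {#404, #670}

From (2): #576 ∉ flagged.
Suppose #404 ∉ shared: no assignment then satisfies all the clues, so #404 ∈ shared.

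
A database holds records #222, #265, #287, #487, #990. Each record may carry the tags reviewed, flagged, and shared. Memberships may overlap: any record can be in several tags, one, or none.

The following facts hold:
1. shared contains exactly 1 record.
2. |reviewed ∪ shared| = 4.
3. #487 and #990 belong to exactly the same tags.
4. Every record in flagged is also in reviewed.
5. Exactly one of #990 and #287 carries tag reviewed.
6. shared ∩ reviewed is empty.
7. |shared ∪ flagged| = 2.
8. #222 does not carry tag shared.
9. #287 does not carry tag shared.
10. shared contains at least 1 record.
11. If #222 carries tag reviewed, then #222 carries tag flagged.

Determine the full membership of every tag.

reviewed = {#222, #487, #990}; flagged = {#222}; shared = {#265}

From (8): #222 ∉ shared.
From (9): #287 ∉ shared.
Suppose #222 ∉ reviewed: no assignment then satisfies all the clues, so #222 ∈ reviewed.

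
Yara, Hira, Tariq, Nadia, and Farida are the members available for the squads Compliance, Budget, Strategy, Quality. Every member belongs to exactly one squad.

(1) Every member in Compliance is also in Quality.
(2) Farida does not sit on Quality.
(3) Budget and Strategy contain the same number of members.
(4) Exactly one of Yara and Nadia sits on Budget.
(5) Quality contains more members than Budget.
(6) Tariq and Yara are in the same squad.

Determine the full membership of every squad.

Compliance = {}; Budget = {Nadia}; Strategy = {Farida}; Quality = {Hira, Tariq, Yara}

From (2): Farida ∉ Quality.
(1) contrapositive: Farida ∉ Compliance.
Suppose Yara ∈ Compliance: no assignment then satisfies all the clues, so Yara ∉ Compliance.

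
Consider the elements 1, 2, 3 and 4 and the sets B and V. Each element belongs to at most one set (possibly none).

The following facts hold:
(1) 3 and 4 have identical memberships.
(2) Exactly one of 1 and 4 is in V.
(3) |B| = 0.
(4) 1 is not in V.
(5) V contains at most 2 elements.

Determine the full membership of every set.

B = {}; V = {3, 4}

From (4): 1 ∉ V.
(2) (exactly one): 4 ∈ V.
(3): B already has 0, so the rest are out.
(1): 3 matches 4: 3 ∈ V.
(5): V already has 2, so the rest are out.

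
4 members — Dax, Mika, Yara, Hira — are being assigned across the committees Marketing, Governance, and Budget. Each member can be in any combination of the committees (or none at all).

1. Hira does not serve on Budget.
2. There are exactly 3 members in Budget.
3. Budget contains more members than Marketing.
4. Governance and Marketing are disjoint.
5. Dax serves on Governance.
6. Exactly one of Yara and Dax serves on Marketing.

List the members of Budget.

Budget = {Dax, Mika, Yara}

From (1): Hira ∉ Budget.
From (5): Dax ∈ Governance.
(2): only 3 candidates remain for Budget, so all are in.
(4) (disjoint): Dax ∉ Marketing.
(6) (exactly one): Yara ∈ Marketing.
(4) (disjoint): Yara ∉ Governance.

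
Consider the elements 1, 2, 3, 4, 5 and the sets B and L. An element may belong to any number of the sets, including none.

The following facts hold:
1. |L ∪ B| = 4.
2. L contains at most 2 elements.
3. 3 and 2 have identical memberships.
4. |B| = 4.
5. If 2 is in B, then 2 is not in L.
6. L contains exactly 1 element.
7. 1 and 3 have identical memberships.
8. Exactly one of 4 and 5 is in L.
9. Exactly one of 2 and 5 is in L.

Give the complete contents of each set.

B = {1, 2, 3, 5}; L = {5}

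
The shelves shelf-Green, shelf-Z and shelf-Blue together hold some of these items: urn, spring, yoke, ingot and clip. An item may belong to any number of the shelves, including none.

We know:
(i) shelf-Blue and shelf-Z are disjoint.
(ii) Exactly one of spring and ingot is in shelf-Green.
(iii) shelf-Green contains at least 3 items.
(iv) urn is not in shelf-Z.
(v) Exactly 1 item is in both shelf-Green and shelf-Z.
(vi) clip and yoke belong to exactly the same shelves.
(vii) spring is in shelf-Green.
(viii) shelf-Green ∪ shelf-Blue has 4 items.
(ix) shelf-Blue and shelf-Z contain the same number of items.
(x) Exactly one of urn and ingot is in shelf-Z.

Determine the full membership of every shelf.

shelf-Green = {clip, spring, urn, yoke}; shelf-Z = {ingot, spring}; shelf-Blue = {clip, yoke}

From (iv): urn ∉ shelf-Z.
From (vii): spring ∈ shelf-Green.
(ii) (exactly one): ingot ∉ shelf-Green.
(x) (exactly one): ingot ∈ shelf-Z.
(i) (disjoint): ingot ∉ shelf-Blue.
Suppose urn ∉ shelf-Green: no assignment then satisfies all the clues, so urn ∈ shelf-Green.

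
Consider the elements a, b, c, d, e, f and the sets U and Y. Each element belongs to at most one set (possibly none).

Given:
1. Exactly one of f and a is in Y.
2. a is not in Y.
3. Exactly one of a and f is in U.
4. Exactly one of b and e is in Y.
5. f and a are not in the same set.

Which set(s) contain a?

From (2): a ∉ Y.
(1) (exactly one): f ∈ Y.
(3) (exactly one): a ∈ U.

a: U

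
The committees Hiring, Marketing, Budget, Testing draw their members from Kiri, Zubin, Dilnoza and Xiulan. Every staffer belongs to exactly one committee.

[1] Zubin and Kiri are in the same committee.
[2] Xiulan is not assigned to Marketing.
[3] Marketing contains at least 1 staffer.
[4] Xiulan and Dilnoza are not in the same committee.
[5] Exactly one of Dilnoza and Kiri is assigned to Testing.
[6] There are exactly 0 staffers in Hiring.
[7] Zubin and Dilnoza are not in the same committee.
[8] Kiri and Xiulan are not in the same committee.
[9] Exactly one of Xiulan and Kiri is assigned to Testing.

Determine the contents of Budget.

Budget = {Xiulan}

From (2): Xiulan ∉ Marketing.
(6): Hiring already has 0, so the rest are out.
Suppose Kiri ∈ Budget: no assignment then satisfies all the clues, so Kiri ∉ Budget.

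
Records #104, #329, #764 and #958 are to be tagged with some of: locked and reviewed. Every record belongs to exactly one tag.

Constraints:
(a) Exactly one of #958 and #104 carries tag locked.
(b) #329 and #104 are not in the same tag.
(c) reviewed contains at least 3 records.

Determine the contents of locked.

locked = {#104}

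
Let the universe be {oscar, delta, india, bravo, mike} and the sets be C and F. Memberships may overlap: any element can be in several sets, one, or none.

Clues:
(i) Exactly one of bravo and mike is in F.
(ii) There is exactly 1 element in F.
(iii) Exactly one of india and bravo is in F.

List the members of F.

F = {bravo}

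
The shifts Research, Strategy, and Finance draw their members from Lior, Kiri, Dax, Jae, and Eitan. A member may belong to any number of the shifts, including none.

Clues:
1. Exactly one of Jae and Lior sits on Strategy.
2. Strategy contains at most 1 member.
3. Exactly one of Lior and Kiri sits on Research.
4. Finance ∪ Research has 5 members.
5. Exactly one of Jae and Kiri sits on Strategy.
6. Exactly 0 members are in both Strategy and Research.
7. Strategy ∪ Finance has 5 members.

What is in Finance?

Finance = {Dax, Eitan, Jae, Kiri, Lior}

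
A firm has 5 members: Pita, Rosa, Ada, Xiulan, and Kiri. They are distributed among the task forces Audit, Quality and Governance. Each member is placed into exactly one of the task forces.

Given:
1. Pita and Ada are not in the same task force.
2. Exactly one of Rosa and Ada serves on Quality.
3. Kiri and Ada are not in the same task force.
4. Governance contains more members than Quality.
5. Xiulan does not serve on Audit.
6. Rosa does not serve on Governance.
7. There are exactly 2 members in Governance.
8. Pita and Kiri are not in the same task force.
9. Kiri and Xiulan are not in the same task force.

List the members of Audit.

Audit = {Kiri, Rosa}

From (5): Xiulan ∉ Audit.
From (6): Rosa ∉ Governance.
Suppose Pita ∈ Audit: no assignment then satisfies all the clues, so Pita ∉ Audit.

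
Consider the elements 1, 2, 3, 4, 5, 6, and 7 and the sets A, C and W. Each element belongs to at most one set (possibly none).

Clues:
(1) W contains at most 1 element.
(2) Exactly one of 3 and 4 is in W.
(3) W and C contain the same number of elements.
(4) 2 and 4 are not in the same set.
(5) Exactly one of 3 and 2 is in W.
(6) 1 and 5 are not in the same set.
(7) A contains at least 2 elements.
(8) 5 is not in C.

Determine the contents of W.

From (8): 5 ∉ C.
Suppose 1 ∈ W: no assignment then satisfies all the clues, so 1 ∉ W.

W = {3}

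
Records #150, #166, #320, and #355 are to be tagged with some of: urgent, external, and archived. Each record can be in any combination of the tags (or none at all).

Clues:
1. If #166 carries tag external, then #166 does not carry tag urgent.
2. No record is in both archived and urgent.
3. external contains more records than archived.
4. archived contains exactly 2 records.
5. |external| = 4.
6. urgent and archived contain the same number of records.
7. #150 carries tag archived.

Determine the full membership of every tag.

urgent = {#320, #355}; external = {#150, #166, #320, #355}; archived = {#150, #166}

From (7): #150 ∈ archived.
(2) (disjoint): #150 ∉ urgent.
(5): only 4 candidates remain for external, so all are in.
(1): #166 ∉ urgent.
Suppose #166 ∉ archived: no assignment then satisfies all the clues, so #166 ∈ archived.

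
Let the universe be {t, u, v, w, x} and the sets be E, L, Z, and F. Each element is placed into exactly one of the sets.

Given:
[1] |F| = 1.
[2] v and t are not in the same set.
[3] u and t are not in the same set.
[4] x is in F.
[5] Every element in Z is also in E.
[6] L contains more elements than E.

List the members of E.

E = {t}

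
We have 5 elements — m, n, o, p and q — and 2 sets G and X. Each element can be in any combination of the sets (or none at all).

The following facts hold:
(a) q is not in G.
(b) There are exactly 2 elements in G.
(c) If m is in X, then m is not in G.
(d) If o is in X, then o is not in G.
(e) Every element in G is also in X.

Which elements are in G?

G = {n, p}

From (a): q ∉ G.
Suppose m ∈ G: no assignment then satisfies all the clues, so m ∉ G.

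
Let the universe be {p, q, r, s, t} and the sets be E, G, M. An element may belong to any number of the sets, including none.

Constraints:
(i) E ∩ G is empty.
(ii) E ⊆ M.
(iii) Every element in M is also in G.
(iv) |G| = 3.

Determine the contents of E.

E = {}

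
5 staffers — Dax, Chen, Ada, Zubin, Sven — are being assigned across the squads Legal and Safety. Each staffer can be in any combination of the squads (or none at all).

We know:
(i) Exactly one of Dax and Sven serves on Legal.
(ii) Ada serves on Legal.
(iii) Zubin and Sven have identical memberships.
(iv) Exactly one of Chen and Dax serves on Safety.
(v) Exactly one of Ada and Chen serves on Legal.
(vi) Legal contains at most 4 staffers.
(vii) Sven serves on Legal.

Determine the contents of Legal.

Legal = {Ada, Sven, Zubin}

From (ii): Ada ∈ Legal.
From (vii): Sven ∈ Legal.
(i) (exactly one): Dax ∉ Legal.
(iii): Zubin matches Sven: Zubin ∈ Legal.
(v) (exactly one): Chen ∉ Legal.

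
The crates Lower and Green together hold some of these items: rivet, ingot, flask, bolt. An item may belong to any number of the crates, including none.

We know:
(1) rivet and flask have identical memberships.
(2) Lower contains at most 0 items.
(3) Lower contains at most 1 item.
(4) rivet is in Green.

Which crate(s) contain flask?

flask: Green

From (4): rivet ∈ Green.
(1): flask matches rivet: flask ∈ Green.
(2): Lower already has 0, so the rest are out.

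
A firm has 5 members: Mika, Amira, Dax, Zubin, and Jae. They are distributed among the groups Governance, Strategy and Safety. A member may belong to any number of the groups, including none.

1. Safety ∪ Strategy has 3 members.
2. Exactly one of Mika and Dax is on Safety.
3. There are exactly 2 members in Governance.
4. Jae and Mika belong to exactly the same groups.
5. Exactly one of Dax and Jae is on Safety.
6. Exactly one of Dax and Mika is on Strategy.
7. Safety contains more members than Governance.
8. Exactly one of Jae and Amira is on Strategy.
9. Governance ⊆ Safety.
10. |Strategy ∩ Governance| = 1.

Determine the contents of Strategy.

Strategy = {Amira, Dax}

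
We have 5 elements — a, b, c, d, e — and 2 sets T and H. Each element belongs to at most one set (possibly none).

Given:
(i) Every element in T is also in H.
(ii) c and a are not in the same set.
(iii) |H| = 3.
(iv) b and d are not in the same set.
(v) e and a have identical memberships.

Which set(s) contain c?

c: none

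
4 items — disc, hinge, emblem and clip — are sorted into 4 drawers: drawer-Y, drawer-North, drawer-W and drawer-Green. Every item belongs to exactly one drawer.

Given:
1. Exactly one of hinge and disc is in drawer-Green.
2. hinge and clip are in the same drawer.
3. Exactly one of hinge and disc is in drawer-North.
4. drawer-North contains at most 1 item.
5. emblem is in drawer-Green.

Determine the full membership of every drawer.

drawer-Y = {}; drawer-North = {disc}; drawer-W = {}; drawer-Green = {clip, emblem, hinge}

From (5): emblem ∈ drawer-Green.
Suppose disc ∈ drawer-Y: no assignment then satisfies all the clues, so disc ∉ drawer-Y.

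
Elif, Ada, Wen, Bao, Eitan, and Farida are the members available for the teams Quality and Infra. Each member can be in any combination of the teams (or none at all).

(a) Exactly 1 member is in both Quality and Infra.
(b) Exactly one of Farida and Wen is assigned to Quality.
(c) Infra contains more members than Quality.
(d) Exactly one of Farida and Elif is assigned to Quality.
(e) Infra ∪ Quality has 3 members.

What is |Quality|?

1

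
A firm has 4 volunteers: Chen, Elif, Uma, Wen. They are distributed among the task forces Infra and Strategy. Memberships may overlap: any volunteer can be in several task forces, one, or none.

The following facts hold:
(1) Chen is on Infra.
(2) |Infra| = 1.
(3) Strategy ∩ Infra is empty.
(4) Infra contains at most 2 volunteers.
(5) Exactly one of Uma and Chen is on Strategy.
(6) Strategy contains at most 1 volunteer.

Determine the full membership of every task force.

Infra = {Chen}; Strategy = {Uma}

From (1): Chen ∈ Infra.
(2): Infra already has 1, so the rest are out.
(3) (disjoint): Chen ∉ Strategy.
(5) (exactly one): Uma ∈ Strategy.
(6): Strategy already has 1, so the rest are out.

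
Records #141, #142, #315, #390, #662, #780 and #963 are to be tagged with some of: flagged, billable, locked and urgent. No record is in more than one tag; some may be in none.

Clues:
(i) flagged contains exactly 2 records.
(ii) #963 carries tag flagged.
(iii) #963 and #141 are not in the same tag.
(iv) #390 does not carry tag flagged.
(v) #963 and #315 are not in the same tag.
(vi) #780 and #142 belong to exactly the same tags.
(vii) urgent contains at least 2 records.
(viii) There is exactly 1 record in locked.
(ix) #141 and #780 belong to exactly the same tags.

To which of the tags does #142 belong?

#142: urgent

From (ii): #963 ∈ flagged.
From (iv): #390 ∉ flagged.
(iii): #141 ∉ flagged.
(v): #315 ∉ flagged.
(ix): #780 matches #141: #780 ∉ flagged.
(vi): #142 matches #780: #142 ∉ flagged.
(i): only 2 candidates remain for flagged, so all are in.
Suppose #142 ∈ billable: no assignment then satisfies all the clues, so #142 ∉ billable.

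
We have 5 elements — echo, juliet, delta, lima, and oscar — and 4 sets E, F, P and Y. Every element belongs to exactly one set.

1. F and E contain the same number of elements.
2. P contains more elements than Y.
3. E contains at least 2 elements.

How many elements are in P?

1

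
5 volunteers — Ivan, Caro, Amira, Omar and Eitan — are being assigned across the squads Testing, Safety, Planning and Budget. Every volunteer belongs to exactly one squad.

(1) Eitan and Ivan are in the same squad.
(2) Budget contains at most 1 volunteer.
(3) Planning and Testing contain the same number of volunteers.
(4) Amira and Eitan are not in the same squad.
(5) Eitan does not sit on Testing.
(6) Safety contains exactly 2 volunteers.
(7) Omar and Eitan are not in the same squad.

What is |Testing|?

1

From (5): Eitan ∉ Testing.
(1): Ivan matches Eitan: Ivan ∉ Testing.
Suppose Ivan ∉ Safety: no assignment then satisfies all the clues, so Ivan ∈ Safety.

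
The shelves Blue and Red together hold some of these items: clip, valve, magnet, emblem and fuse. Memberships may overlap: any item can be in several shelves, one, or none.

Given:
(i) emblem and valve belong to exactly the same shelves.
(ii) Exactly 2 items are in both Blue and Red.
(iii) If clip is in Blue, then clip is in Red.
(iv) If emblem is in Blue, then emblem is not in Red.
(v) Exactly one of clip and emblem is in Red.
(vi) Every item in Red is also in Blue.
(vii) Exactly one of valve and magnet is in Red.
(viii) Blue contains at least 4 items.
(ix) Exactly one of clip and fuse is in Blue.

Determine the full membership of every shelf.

Blue = {clip, emblem, magnet, valve}; Red = {clip, magnet}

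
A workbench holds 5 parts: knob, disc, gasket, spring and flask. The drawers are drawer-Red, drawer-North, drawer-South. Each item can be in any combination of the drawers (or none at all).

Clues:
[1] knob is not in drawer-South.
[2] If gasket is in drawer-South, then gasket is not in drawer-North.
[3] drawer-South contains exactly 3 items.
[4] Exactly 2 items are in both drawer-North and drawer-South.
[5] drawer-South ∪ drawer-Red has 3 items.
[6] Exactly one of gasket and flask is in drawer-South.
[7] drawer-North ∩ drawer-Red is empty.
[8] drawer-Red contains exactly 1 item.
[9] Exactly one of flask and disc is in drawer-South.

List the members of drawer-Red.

From (1): knob ∉ drawer-South.
Suppose knob ∈ drawer-Red: no assignment then satisfies all the clues, so knob ∉ drawer-Red.

drawer-Red = {gasket}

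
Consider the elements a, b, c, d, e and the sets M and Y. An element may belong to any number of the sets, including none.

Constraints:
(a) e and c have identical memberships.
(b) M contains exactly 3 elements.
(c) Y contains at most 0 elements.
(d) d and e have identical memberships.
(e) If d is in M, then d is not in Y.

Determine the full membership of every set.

M = {c, d, e}; Y = {}

(c): Y already has 0, so the rest are out.
Suppose a ∈ M: no assignment then satisfies all the clues, so a ∉ M.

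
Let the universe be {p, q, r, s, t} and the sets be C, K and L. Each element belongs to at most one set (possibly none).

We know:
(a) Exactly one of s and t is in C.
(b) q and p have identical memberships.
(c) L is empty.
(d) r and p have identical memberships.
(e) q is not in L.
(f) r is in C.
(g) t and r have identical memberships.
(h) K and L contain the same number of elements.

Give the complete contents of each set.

C = {p, q, r, t}; K = {}; L = {}

From (e): q ∉ L.
From (f): r ∈ C.
(b): p matches q: p ∉ L.
(c): L already has 0, so the rest are out.
(d): p matches r: p ∈ C.
(g): t matches r: t ∈ C.
(a) (exactly one): s ∉ C.
(b): q matches p: q ∈ C.
Suppose s ∈ K: no assignment then satisfies all the clues, so s ∉ K.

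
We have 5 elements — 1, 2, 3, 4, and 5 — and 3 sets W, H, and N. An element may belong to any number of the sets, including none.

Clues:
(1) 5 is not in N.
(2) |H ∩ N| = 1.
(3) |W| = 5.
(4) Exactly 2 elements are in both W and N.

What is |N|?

2

From (1): 5 ∉ N.
(3): only 5 candidates remain for W, so all are in.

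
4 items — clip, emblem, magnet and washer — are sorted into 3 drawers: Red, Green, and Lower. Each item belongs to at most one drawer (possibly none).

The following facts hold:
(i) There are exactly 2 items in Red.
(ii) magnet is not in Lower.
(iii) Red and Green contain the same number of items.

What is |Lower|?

From (ii): magnet ∉ Lower.
Suppose clip ∈ Lower: no assignment then satisfies all the clues, so clip ∉ Lower.

0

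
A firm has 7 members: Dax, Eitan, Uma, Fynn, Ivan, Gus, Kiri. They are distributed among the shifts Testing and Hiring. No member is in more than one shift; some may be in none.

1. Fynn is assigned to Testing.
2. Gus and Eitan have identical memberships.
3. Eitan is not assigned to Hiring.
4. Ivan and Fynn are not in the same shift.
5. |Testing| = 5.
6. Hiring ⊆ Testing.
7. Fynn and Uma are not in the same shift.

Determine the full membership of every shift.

From (1): Fynn ∈ Testing.
From (3): Eitan ∉ Hiring.
(2): Gus matches Eitan: Gus ∉ Hiring.
(4): Ivan ∉ Testing.
(6) contrapositive: Ivan ∉ Hiring.
(7): Uma ∉ Testing.
(5): only 5 candidates remain for Testing, so all are in.
(6) contrapositive: Uma ∉ Hiring.

Testing = {Dax, Eitan, Fynn, Gus, Kiri}; Hiring = {}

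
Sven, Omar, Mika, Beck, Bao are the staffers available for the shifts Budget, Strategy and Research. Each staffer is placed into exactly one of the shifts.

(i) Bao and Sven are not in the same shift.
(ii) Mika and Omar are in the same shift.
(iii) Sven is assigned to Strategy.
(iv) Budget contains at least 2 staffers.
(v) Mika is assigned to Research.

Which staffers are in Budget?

Budget = {Bao, Beck}

From (iii): Sven ∈ Strategy.
From (v): Mika ∈ Research.
(i): Bao ∉ Strategy.
(ii): Omar matches Mika: Omar ∉ Budget.
(ii): Omar matches Mika: Omar ∉ Strategy.
(ii): Omar matches Mika: Omar ∈ Research.
(iv): only 2 candidates remain for Budget, so all are in.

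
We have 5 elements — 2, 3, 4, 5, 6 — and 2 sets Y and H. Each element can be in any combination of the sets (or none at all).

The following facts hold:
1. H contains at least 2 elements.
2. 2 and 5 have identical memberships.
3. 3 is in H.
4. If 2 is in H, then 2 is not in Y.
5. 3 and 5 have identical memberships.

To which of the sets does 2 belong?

2: H

From (3): 3 ∈ H.
(5): 5 matches 3: 5 ∈ H.
(2): 2 matches 5: 2 ∈ H.
(4): 2 ∉ Y.
(2): 5 matches 2: 5 ∉ Y.
(5): 3 matches 5: 3 ∉ Y.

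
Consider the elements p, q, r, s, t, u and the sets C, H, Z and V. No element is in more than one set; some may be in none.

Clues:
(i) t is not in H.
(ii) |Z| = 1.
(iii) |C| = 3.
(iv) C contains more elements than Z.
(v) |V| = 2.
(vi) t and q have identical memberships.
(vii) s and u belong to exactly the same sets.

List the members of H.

H = {}

From (i): t ∉ H.
(vi): q matches t: q ∉ H.
Suppose p ∈ H: no assignment then satisfies all the clues, so p ∉ H.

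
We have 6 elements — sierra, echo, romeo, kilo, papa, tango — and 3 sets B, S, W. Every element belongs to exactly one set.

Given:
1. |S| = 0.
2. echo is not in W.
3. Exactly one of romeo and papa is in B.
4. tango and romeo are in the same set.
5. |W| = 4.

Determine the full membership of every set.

B = {echo, papa}; S = {}; W = {kilo, romeo, sierra, tango}

From (2): echo ∉ W.
(1): S already has 0, so the rest are out.
Only one set left: echo ∈ B.
Suppose sierra ∈ B: no assignment then satisfies all the clues, so sierra ∉ B.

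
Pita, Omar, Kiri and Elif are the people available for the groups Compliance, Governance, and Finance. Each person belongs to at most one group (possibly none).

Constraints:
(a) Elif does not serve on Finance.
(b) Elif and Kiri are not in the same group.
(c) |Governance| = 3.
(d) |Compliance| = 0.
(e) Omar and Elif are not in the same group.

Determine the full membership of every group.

Compliance = {}; Governance = {Kiri, Omar, Pita}; Finance = {}

From (a): Elif ∉ Finance.
(d): Compliance already has 0, so the rest are out.
Suppose Pita ∉ Governance: no assignment then satisfies all the clues, so Pita ∈ Governance.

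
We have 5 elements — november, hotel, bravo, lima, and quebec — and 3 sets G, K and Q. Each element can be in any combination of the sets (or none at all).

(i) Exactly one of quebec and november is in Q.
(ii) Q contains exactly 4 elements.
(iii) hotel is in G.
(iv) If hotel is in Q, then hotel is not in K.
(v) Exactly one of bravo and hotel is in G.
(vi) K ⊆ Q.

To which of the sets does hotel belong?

From (iii): hotel ∈ G.
(v) (exactly one): bravo ∉ G.
Suppose hotel ∈ K: no assignment then satisfies all the clues, so hotel ∉ K.

hotel: G, Q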